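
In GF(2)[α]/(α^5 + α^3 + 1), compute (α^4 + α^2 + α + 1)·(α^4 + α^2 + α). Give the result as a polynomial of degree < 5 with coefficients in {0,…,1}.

Multiply in GF(2)[α]: (α^4 + α^2 + α + 1)·(α^4 + α^2 + α) = α^8 + α.
Reduce using α^5 ≡ α^3 + 1 (mod α^5 + α^3 + 1).
Reduced: α^4 + α^3.

α^4 + α^3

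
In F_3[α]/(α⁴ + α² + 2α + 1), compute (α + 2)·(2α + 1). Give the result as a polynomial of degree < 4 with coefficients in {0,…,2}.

2α^2 + 2α + 2

Multiply in F_3[α]: (α + 2)·(2α + 1) = 2α² + 2α + 2.
Reduced: 2α² + 2α + 2.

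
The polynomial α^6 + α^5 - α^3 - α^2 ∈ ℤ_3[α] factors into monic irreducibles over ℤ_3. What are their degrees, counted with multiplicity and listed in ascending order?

Write f(α) = α^6 + α^5 - α^3 - α^2.
Roots in ℤ_3: f(0) = 0 → root; f(1) = 0 → root; f(2) = 0 → root.
Linear factors from roots: (α), (α - 1), (α + 1).
Complete factorization: f(α) = (α + 1)·(α)^2·(α - 1)^3.
Factor degrees with multiplicity: 1 + 1 + 1 + 1 + 1 + 1 = 6.

1, 1, 1, 1, 1, 1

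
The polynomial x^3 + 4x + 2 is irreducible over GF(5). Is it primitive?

Yes

Write f(x) = x^3 + 4x + 2.
|GF(5^3)^×| = 5^3 − 1 = 124. Prime factorization: 124 = 2^2·31.
f is primitive ⇔ x has order 124 in GF(5)[x]/(f), i.e. x^(124/q) ≠ 1 for each prime q | 124.
x^(62) mod f = 4.
x^(4) mod f = x^2 + 3x.
None equal 1, so x has full order 124; f is primitive.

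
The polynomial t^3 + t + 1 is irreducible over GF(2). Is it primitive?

Yes

Write f(t) = t^3 + t + 1.
|GF(2^3)^×| = 2^3 − 1 = 7. Prime factorization: 7 = 7.
f is primitive ⇔ t has order 7 in GF(2)[t]/(f), i.e. t^(7/q) ≠ 1 for each prime q | 7.
t^(1) mod f = t.
None equal 1, so t has full order 7; f is primitive.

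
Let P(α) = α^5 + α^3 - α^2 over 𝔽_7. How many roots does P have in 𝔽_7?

Evaluate at each of the 7 elements of 𝔽_7:
P(0) = 0 → root; P(1) = 1; P(2) = 1; P(3) = 2; P(4) = 1; P(5) = 5; P(6) = 4.
Roots: {0}.

1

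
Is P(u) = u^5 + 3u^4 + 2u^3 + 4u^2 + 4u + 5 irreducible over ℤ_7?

Check for roots in ℤ_7: P(0) = 5; P(1) = 5; P(2) = 6; P(3) = 5; P(4) = 3; P(5) = 6; P(6) = 5.
No roots, so no linear factors.
Degree-2 irreducible divisors: test the 21 monic irreducibles of degree 2 over GF(7).
None of them divide P (all give nonzero remainder).
No irreducible factor of degree ≤ 2 exists, so P is irreducible over GF(7).

Yes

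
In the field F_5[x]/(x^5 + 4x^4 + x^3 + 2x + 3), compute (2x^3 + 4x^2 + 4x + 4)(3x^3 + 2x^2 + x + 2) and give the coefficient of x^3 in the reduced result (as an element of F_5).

1

Multiply in F_5[x]: (2x^3 + 4x^2 + 4x + 4)·(3x^3 + 2x^2 + x + 2) = x^6 + x^5 + 2x^4 + 3x^3 + 2x + 3.
Reduce using x^5 ≡ x^4 + 4x^3 + 3x + 2 (mod x^5 + 4x^4 + x^3 + 2x + 3).
Reduced: 3x^4 + x^3 + 3x^2 + 2.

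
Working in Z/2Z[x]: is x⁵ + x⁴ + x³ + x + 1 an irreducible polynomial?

Write m(x) = x⁵ + x⁴ + x³ + x + 1.
Check for roots in Z/2Z: m(0) = 1; m(1) = 1.
No roots, so no linear factors.
Monic irreducibles of degree 2 over GF(2): x² + x + 1.
None of them divide m (all give nonzero remainder).
No irreducible factor of degree ≤ 2 exists, so m is irreducible over GF(2).

Yes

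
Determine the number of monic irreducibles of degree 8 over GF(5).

48750

By the necklace-counting formula, N_5(8) = (1/8) Σ_{d|8} μ(8/d)·5^d.
Divisors of 8: 1, 2, 4, 8; μ(8/d) for each: 0, 0, -1, 1.
Σ = − 5^4 + 5^8 = 390000.
N = 390000/8 = 48750.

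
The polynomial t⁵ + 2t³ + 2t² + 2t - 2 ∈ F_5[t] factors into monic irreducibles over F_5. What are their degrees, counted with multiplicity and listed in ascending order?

1, 1, 3

Write h(t) = t⁵ + 2t³ + 2t² + 2t - 2.
Roots in F_5: h(0) = 3; h(1) = 0 → root; h(2) = 3; h(3) = 4; h(4) = 0 → root.
Linear factors from roots: (t - 1), (t + 1).
Complete factorization: h(t) = (t + 1)·(t - 1)·(t³ - 2t + 2).
Factor degrees with multiplicity: 1 + 1 + 3 = 5.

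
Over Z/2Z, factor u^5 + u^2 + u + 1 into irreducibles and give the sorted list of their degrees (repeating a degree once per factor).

1, 1, 3

Write g(u) = u^5 + u^2 + u + 1.
Roots in Z/2Z: g(0) = 1; g(1) = 0 → root.
Linear factors from roots: (u + 1).
Complete factorization: g(u) = (u + 1)^2·(u^3 + u + 1).
Factor degrees with multiplicity: 1 + 1 + 3 = 5.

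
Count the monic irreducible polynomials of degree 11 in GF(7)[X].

x^(7^11) − x is the product of all monic irreducibles of degree dividing 11; Möbius inversion gives N = (1/11) Σ μ(11/d)·7^d.
Divisors of 11: 1, 11; μ(11/d) for each: -1, 1.
Σ = − 7^1 + 7^11 = 1977326736.
N = 1977326736/11 = 179756976.

179756976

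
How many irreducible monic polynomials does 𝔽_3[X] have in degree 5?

48

By the necklace-counting formula, N_3(5) = (1/5) Σ_{d|5} μ(5/d)·3^d.
Divisors of 5: 1, 5; μ(5/d) for each: -1, 1.
Σ = − 3^1 + 3^5 = 240.
N = 240/5 = 48.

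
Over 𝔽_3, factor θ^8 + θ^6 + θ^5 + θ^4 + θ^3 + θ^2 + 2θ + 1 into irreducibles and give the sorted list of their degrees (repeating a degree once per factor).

Write f(θ) = θ^8 + θ^6 + θ^5 + θ^4 + θ^3 + θ^2 + 2θ + 1.
Roots in 𝔽_3: f(0) = 1; f(1) = 0 → root; f(2) = 1.
Linear factors from roots: (θ + 2).
Complete factorization: f(θ) = (θ + 2)^3·(θ^2 + θ + 2)·(θ^3 + 2θ^2 + 1).
Factor degrees with multiplicity: 1 + 1 + 1 + 2 + 3 = 8.

1, 1, 1, 2, 3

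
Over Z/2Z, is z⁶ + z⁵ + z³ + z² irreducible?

Write h(z) = z⁶ + z⁵ + z³ + z².
Check for roots in Z/2Z: h(0) = 0 → root; h(1) = 0 → root.
h(0) = 0, so (z) divides h(z); h is reducible.

No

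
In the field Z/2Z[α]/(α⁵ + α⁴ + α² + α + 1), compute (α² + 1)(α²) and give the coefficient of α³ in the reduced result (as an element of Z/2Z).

Multiply in Z/2Z[α]: (α² + 1)·(α²) = α⁴ + α².
Reduced: α⁴ + α².

0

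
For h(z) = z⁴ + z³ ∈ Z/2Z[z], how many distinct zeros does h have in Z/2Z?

Evaluate at each of the 2 elements of Z/2Z:
h(0) = 0 → root; h(1) = 0 → root.
Roots: {0, 1}.

2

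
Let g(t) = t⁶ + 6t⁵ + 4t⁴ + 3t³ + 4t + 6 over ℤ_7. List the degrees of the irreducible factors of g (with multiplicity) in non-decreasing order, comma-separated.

Complete factorization: g(t) = (t⁶ + 6t⁵ + 4t⁴ + 3t³ + 4t + 6).
Factor degrees with multiplicity: 6 = 6.

6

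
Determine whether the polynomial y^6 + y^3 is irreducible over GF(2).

Write h(y) = y^6 + y^3.
Check for roots in GF(2): h(0) = 0 → root; h(1) = 0 → root.
h(0) = 0, so (y) divides h(y); h is reducible.

No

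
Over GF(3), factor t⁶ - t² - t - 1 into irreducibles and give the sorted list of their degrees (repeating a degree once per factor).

1, 2, 3

Write g(t) = t⁶ - t² - t - 1.
Roots in GF(3): g(0) = 2; g(1) = 1; g(2) = 0 → root.
Linear factors from roots: (t + 1).
Complete factorization: g(t) = (t + 1)·(t² - t - 1)·(t³ - t + 1).
Factor degrees with multiplicity: 1 + 2 + 3 = 6.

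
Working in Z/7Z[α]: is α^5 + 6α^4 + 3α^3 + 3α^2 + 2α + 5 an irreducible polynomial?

Write P(α) = α^5 + 6α^4 + 3α^3 + 3α^2 + 2α + 5.
Check for roots in Z/7Z: P(0) = 5; P(1) = 6; P(2) = 5; P(3) = 1; P(4) = 6; P(5) = 4; P(6) = 1.
No roots, so no linear factors.
Degree-2 irreducible divisors: test the 21 monic irreducibles of degree 2 over GF(7).
None of them divide P (all give nonzero remainder).
No irreducible factor of degree ≤ 2 exists, so P is irreducible over GF(7).

Yes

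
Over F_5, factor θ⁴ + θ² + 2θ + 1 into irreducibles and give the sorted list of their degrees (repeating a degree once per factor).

1, 1, 2

Write f(θ) = θ⁴ + θ² + 2θ + 1.
Roots in F_5: f(0) = 1; f(1) = 0 → root; f(2) = 0 → root; f(3) = 2; f(4) = 1.
Linear factors from roots: (θ + 4), (θ + 3).
Complete factorization: f(θ) = (θ + 3)·(θ + 4)·(θ² + 3θ + 3).
Factor degrees with multiplicity: 1 + 1 + 2 = 4.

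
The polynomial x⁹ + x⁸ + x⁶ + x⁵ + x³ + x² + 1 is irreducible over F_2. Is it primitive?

Write f(x) = x⁹ + x⁸ + x⁶ + x⁵ + x³ + x² + 1.
|GF(2^9)^×| = 2^9 − 1 = 511. Prime factorization: 511 = 7·73.
f is primitive ⇔ x has order 511 in GF(2)[x]/(f), i.e. x^(511/q) ≠ 1 for each prime q | 511.
x^(73) mod f = x⁸ + x⁷ + x⁶ + x⁵ + x.
x^(7) mod f = x⁷.
None equal 1, so x has full order 511; f is primitive.

Yes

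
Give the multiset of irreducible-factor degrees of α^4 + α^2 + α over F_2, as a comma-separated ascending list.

1, 3

Write f(α) = α^4 + α^2 + α.
Roots in F_2: f(0) = 0 → root; f(1) = 1.
Linear factors from roots: (α).
Complete factorization: f(α) = (α)·(α^3 + α + 1).
Factor degrees with multiplicity: 1 + 3 = 4.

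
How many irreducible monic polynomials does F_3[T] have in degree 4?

Gauss's count: N_{3}(4) = (1/4) Σ_{d|4} μ(4/d)·3^d.
Divisors of 4: 1, 2, 4; μ(4/d) for each: 0, -1, 1.
Σ = − 3^2 + 3^4 = 72.
N = 72/4 = 18.

18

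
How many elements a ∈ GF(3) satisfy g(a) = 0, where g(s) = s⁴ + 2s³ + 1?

Evaluate at each of the 3 elements of GF(3):
g(0) = 1; g(1) = 1; g(2) = 0 → root.
Roots: {2}.

1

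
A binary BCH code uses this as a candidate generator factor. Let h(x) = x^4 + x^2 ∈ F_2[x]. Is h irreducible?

Check for roots in F_2: h(0) = 0 → root; h(1) = 0 → root.
h(0) = 0, so (x) divides h(x); h is reducible.

No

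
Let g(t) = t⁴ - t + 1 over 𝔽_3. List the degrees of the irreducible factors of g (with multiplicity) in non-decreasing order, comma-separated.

Roots in 𝔽_3: g(0) = 1; g(1) = 1; g(2) = 0 → root.
Linear factors from roots: (t + 1).
Complete factorization: g(t) = (t + 1)·(t³ - t² + t + 1).
Factor degrees with multiplicity: 1 + 3 = 4.

1, 3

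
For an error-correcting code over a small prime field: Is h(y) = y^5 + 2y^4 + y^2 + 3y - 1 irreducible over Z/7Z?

Check for roots in Z/7Z: h(0) = 6; h(1) = 6; h(2) = 3; h(3) = 2; h(4) = 2; h(5) = 4; h(6) = 5.
No roots, so no linear factors.
Degree-2 irreducible divisors: test the 21 monic irreducibles of degree 2 over GF(7).
None of them divide h (all give nonzero remainder).
No irreducible factor of degree ≤ 2 exists, so h is irreducible over GF(7).

Yes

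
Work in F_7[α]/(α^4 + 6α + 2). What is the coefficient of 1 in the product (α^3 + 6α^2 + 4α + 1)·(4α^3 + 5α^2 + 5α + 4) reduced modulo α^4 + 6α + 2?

0

Multiply in F_7[α]: (α^3 + 6α^2 + 4α + 1)·(4α^3 + 5α^2 + 5α + 4) = 4α^6 + α^5 + 2α^4 + 2α^3 + 4.
Reduce using α^4 ≡ α + 5 (mod α^4 + 6α + 2).
Reduced: 6α^3.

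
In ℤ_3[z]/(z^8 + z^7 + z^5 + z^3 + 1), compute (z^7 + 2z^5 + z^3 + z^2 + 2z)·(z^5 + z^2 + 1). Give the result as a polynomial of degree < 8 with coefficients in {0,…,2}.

Multiply in ℤ_3[z]: (z^7 + 2z^5 + z^3 + z^2 + 2z)·(z^5 + z^2 + 1) = z^12 + 2z^10 + z^9 + z^8 + z^7 + 2z^6 + z^4 + z^2 + 2z.
Reduce using z^8 ≡ 2z^7 + 2z^5 + 2z^3 + 2 (mod z^8 + z^7 + z^5 + z^3 + 1).
Reduced: z^7 + z^5 + 2z^3 + z^2 + 2z + 1.

z^7 + z^5 + 2z^3 + z^2 + 2z + 1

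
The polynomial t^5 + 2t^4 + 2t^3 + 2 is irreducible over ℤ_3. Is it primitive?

Write f(t) = t^5 + 2t^4 + 2t^3 + 2.
|GF(3^5)^×| = 3^5 − 1 = 242. Prime factorization: 242 = 2·11^2.
f is primitive ⇔ t has order 242 in GF(3)[t]/(f), i.e. t^(242/q) ≠ 1 for each prime q | 242.
t^(121) mod f = 1
t^(22) mod f = t^4 + t^2 + t + 2.
Since t^(121) = 1, the order of t divides 121 < 242; not primitive.

No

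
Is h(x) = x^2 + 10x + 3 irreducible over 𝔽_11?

No

Check each element of 𝔽_11 for a root: h(0)=3, h(1)=3, h(2)=5, h(3)=9, h(4)=4, h(5)=1, h(6)=0, h(7)=1, h(8)=4, h(9)=9, h(10)=5.
h(6) = 0, so (x − 6) divides h(x); h is reducible.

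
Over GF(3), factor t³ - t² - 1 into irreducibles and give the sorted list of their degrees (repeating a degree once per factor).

Write g(t) = t³ - t² - 1.
Roots in GF(3): g(0) = 2; g(1) = 2; g(2) = 0 → root.
Linear factors from roots: (t + 1).
Complete factorization: g(t) = (t + 1)·(t² + t - 1).
Factor degrees with multiplicity: 1 + 2 = 3.

1, 2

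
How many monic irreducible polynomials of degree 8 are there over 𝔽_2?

Gauss's count: N_{2}(8) = (1/8) Σ_{d|8} μ(8/d)·2^d.
Divisors of 8: 1, 2, 4, 8; μ(8/d) for each: 0, 0, -1, 1.
Σ = − 2^4 + 2^8 = 240.
N = 240/8 = 30.

30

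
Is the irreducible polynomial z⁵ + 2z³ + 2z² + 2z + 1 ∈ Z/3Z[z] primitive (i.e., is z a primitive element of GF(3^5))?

Write f(z) = z⁵ + 2z³ + 2z² + 2z + 1.
|GF(3^5)^×| = 3^5 − 1 = 242. Prime factorization: 242 = 2·11^2.
f is primitive ⇔ z has order 242 in GF(3)[z]/(f), i.e. z^(242/q) ≠ 1 for each prime q | 242.
z^(121) mod f = 2.
z^(22) mod f = 1
Since z^(22) = 1, the order of z divides 22 < 242; not primitive.

No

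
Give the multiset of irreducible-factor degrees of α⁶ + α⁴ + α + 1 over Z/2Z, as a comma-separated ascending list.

1, 2, 3

Write h(α) = α⁶ + α⁴ + α + 1.
Roots in Z/2Z: h(0) = 1; h(1) = 0 → root.
Linear factors from roots: (α + 1).
Complete factorization: h(α) = (α + 1)·(α² + α + 1)·(α³ + α + 1).
Factor degrees with multiplicity: 1 + 2 + 3 = 6.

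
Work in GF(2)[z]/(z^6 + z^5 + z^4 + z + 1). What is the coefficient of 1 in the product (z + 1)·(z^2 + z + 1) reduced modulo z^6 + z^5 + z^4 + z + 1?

Multiply in GF(2)[z]: (z + 1)·(z^2 + z + 1) = z^3 + 1.
Reduced: z^3 + 1.

1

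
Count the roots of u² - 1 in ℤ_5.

2

Write f(u) = u² - 1.
Evaluate at each of the 5 elements of ℤ_5:
f(0) = 4; f(1) = 0 → root; f(2) = 3; f(3) = 3; f(4) = 0 → root.
Roots: {1, 4}.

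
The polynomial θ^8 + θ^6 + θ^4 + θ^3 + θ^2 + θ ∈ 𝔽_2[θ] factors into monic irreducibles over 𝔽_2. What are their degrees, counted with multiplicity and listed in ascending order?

Write h(θ) = θ^8 + θ^6 + θ^4 + θ^3 + θ^2 + θ.
Roots in 𝔽_2: h(0) = 0 → root; h(1) = 0 → root.
Linear factors from roots: (θ), (θ + 1).
Complete factorization: h(θ) = (θ)·(θ + 1)^2·(θ^2 + θ + 1)·(θ^3 + θ^2 + 1).
Factor degrees with multiplicity: 1 + 1 + 1 + 2 + 3 = 8.

1, 1, 1, 2, 3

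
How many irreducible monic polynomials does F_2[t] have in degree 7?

18

The number of monic irreducibles of degree 7 over GF(2) is (1/7)·Σ_{d∣7} μ(7/d) 2^d.
Divisors of 7: 1, 7; μ(7/d) for each: -1, 1.
Σ = − 2^1 + 2^7 = 126.
N = 126/7 = 18.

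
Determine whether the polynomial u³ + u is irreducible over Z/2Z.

No

Write P(u) = u³ + u.
Check for roots in Z/2Z: P(0) = 0 → root; P(1) = 0 → root.
P(0) = 0, so (u) divides P(u); P is reducible.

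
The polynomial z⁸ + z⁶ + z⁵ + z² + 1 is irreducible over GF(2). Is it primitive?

Write f(z) = z⁸ + z⁶ + z⁵ + z² + 1.
|GF(2^8)^×| = 2^8 − 1 = 255. Prime factorization: 255 = 3·5·17.
f is primitive ⇔ z has order 255 in GF(2)[z]/(f), i.e. z^(255/q) ≠ 1 for each prime q | 255.
z^(85) mod f = z⁷ + z³ + 1.
z^(51) mod f = z⁶ + z⁵ + 1.
z^(15) mod f = z⁷ + z⁶ + z⁵ + z⁴ + z² + z + 1.
None equal 1, so z has full order 255; f is primitive.

Yes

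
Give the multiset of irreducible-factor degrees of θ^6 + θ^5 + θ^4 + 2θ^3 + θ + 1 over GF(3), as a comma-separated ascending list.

6

Write h(θ) = θ^6 + θ^5 + θ^4 + 2θ^3 + θ + 1.
Roots in GF(3): h(0) = 1; h(1) = 1; h(2) = 2.
Complete factorization: h(θ) = (θ^6 + θ^5 + θ^4 + 2θ^3 + θ + 1).
Factor degrees with multiplicity: 6 = 6.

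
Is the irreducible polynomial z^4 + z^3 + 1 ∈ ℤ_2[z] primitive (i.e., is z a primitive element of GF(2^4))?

Yes

Write f(z) = z^4 + z^3 + 1.
|GF(2^4)^×| = 2^4 − 1 = 15. Prime factorization: 15 = 3·5.
f is primitive ⇔ z has order 15 in GF(2)[z]/(f), i.e. z^(15/q) ≠ 1 for each prime q | 15.
z^(5) mod f = z^3 + z + 1.
z^(3) mod f = z^3.
None equal 1, so z has full order 15; f is primitive.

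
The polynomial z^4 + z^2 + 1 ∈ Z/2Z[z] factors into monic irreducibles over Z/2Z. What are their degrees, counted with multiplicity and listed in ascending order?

2, 2

Write g(z) = z^4 + z^2 + 1.
Roots in Z/2Z: g(0) = 1; g(1) = 1.
Complete factorization: g(z) = (z^2 + z + 1)^2.
Factor degrees with multiplicity: 2 + 2 = 4.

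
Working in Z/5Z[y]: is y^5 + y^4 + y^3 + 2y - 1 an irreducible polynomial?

Yes

Write m(y) = y^5 + y^4 + y^3 + 2y - 1.
Check for roots in Z/5Z: m(0) = 4; m(1) = 4; m(2) = 4; m(3) = 1; m(4) = 1.
No roots, so no linear factors.
Degree-2 irreducible divisors: test the 10 monic irreducibles of degree 2 over GF(5).
None of them divide m (all give nonzero remainder).
No irreducible factor of degree ≤ 2 exists, so m is irreducible over GF(5).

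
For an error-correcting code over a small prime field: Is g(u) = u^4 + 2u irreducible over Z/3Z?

Check for roots in Z/3Z: g(0) = 0 → root; g(1) = 0 → root; g(2) = 2.
g(0) = 0, so (u) divides g(u); g is reducible.

No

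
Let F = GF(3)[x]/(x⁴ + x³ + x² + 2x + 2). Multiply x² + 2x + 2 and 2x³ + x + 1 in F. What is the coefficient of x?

Multiply in GF(3)[x]: (x² + 2x + 2)·(2x³ + x + 1) = 2x⁵ + x⁴ + 2x³ + x + 2.
Reduce using x⁴ ≡ 2x³ + 2x² + x + 1 (mod x⁴ + x³ + x² + 2x + 2).
Reduced: x³ + 2x + 1.

2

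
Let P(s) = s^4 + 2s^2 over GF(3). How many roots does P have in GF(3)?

Evaluate at each of the 3 elements of GF(3):
P(0) = 0 → root; P(1) = 0 → root; P(2) = 0 → root.
Roots: {0, 1, 2}.

3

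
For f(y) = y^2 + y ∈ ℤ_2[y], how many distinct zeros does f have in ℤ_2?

Evaluate at each of the 2 elements of ℤ_2:
f(0) = 0 → root; f(1) = 0 → root.
Roots: {0, 1}.

2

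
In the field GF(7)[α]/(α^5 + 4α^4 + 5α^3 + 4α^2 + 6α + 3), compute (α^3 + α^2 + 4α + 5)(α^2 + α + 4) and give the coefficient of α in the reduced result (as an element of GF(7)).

Multiply in GF(7)[α]: (α^3 + α^2 + 4α + 5)·(α^2 + α + 4) = α^5 + 2α^4 + 2α^3 + 6α^2 + 6.
Reduce using α^5 ≡ 3α^4 + 2α^3 + 3α^2 + α + 4 (mod α^5 + 4α^4 + 5α^3 + 4α^2 + 6α + 3).
Reduced: 5α^4 + 4α^3 + 2α^2 + α + 3.

1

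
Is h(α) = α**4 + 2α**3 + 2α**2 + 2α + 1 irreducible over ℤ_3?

Check for roots in ℤ_3: h(0) = 1; h(1) = 2; h(2) = 0 → root.
h(2) = 0, so (α − 2) divides h(α); h is reducible.

No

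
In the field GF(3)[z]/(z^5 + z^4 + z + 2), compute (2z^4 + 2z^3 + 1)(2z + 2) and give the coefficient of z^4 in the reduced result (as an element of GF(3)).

Multiply in GF(3)[z]: (2z^4 + 2z^3 + 1)·(2z + 2) = z^5 + 2z^4 + z^3 + 2z + 2.
Reduce using z^5 ≡ 2z^4 + 2z + 1 (mod z^5 + z^4 + z + 2).
Reduced: z^4 + z^3 + z.

1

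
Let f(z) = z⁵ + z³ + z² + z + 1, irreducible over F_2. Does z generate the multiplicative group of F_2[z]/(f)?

Yes

|GF(2^5)^×| = 2^5 − 1 = 31. Prime factorization: 31 = 31.
f is primitive ⇔ z has order 31 in GF(2)[z]/(f), i.e. z^(31/q) ≠ 1 for each prime q | 31.
z^(1) mod f = z.
None equal 1, so z has full order 31; f is primitive.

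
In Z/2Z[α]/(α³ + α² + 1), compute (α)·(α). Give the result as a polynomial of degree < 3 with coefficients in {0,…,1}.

Multiply in Z/2Z[α]: (α)·(α) = α².
Reduced: α².

α^2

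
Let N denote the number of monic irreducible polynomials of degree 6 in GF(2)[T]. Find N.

9

The number of monic irreducibles of degree 6 over GF(2) is (1/6)·Σ_{d∣6} μ(6/d) 2^d.
Divisors of 6: 1, 2, 3, 6; μ(6/d) for each: 1, -1, -1, 1.
Σ = 2^1 − 2^2 − 2^3 + 2^6 = 54.
N = 54/6 = 9.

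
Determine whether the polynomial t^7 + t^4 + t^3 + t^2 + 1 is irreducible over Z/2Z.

Yes

Write g(t) = t^7 + t^4 + t^3 + t^2 + 1.
Check for roots in Z/2Z: g(0) = 1; g(1) = 1.
No roots, so no linear factors.
Monic irreducibles of degree 2 over GF(2): t^2 + t + 1.
None of them divide g (all give nonzero remainder).
Monic irreducibles of degree 3 over GF(2): t^3 + t + 1, t^3 + t^2 + 1.
None of them divide g (all give nonzero remainder).
No irreducible factor of degree ≤ 3 exists, so g is irreducible over GF(2).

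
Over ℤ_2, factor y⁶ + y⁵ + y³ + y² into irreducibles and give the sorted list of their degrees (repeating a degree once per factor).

Write h(y) = y⁶ + y⁵ + y³ + y².
Roots in ℤ_2: h(0) = 0 → root; h(1) = 0 → root.
Linear factors from roots: (y), (y + 1).
Complete factorization: h(y) = (y)^2·(y + 1)^2·(y² + y + 1).
Factor degrees with multiplicity: 1 + 1 + 1 + 1 + 2 = 6.

1, 1, 1, 1, 2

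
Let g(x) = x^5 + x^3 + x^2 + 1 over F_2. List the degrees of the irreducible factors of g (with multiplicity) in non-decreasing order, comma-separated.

1, 1, 1, 2

Roots in F_2: g(0) = 1; g(1) = 0 → root.
Linear factors from roots: (x + 1).
Complete factorization: g(x) = (x + 1)^3·(x^2 + x + 1).
Factor degrees with multiplicity: 1 + 1 + 1 + 2 = 5.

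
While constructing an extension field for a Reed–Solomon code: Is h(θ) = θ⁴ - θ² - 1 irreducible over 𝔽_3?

Check for roots in 𝔽_3: h(0) = 2; h(1) = 2; h(2) = 2.
No roots, so no linear factors.
Monic irreducibles of degree 2 over GF(3): θ² + 1, θ² + θ - 1, θ² - θ - 1.
None of them divide h (all give nonzero remainder).
No irreducible factor of degree ≤ 2 exists, so h is irreducible over GF(3).

Yes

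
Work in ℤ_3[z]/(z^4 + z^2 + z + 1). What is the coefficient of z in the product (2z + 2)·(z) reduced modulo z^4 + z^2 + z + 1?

Multiply in ℤ_3[z]: (2z + 2)·(z) = 2z^2 + 2z.
Reduced: 2z^2 + 2z.

2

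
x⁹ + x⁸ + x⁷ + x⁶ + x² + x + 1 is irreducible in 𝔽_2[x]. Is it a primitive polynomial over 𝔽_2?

Yes

Write f(x) = x⁹ + x⁸ + x⁷ + x⁶ + x² + x + 1.
|GF(2^9)^×| = 2^9 − 1 = 511. Prime factorization: 511 = 7·73.
f is primitive ⇔ x has order 511 in GF(2)[x]/(f), i.e. x^(511/q) ≠ 1 for each prime q | 511.
x^(73) mod f = x⁸ + x⁶ + x⁵ + x⁴ + x + 1.
x^(7) mod f = x⁷.
None equal 1, so x has full order 511; f is primitive.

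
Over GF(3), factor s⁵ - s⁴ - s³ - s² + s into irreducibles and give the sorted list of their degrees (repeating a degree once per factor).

Write h(s) = s⁵ - s⁴ - s³ - s² + s.
Roots in GF(3): h(0) = 0 → root; h(1) = 2; h(2) = 0 → root.
Linear factors from roots: (s), (s + 1).
Complete factorization: h(s) = (s)·(s + 1)^2·(s² + 1).
Factor degrees with multiplicity: 1 + 1 + 1 + 2 = 5.

1, 1, 1, 2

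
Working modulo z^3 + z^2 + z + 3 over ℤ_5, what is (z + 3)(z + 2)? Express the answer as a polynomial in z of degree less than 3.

Multiply in ℤ_5[z]: (z + 3)·(z + 2) = z^2 + 1.
Reduced: z^2 + 1.

z^2 + 1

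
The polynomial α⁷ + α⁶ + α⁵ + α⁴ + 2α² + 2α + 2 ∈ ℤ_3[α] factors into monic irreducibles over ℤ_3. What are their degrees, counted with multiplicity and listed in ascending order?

Write h(α) = α⁷ + α⁶ + α⁵ + α⁴ + 2α² + 2α + 2.
Roots in ℤ_3: h(0) = 2; h(1) = 1; h(2) = 2.
Complete factorization: h(α) = (α⁷ + α⁶ + α⁵ + α⁴ + 2α² + 2α + 2).
Factor degrees with multiplicity: 7 = 7.

7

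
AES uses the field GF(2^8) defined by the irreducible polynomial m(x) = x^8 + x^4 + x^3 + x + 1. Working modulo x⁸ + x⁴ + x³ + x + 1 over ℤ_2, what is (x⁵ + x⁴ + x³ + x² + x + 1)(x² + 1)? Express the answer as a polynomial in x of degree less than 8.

Multiply in ℤ_2[x]: (x⁵ + x⁴ + x³ + x² + x + 1)·(x² + 1) = x⁷ + x⁶ + x + 1.
Reduced: x⁷ + x⁶ + x + 1.

x^7 + x^6 + x + 1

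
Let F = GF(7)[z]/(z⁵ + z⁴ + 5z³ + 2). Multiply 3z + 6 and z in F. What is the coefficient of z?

Multiply in GF(7)[z]: (3z + 6)·(z) = 3z² + 6z.
Reduced: 3z² + 6z.

6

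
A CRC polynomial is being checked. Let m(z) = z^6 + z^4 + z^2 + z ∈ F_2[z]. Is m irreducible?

Check for roots in F_2: m(0) = 0 → root; m(1) = 0 → root.
m(0) = 0, so (z) divides m(z); m is reducible.

No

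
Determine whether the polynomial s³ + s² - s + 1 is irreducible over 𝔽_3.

Write P(s) = s³ + s² - s + 1.
Check for roots in 𝔽_3: P(0) = 1; P(1) = 2; P(2) = 2.
No roots. A degree-3 polynomial over a field with no linear factor is irreducible.

Yes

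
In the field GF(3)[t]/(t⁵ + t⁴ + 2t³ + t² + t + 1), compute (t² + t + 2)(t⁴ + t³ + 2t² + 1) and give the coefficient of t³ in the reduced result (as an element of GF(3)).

1

Multiply in GF(3)[t]: (t² + t + 2)·(t⁴ + t³ + 2t² + 1) = t⁶ + 2t⁵ + 2t⁴ + t³ + 2t² + t + 2.
Reduce using t⁵ ≡ 2t⁴ + t³ + 2t² + 2t + 2 (mod t⁵ + t⁴ + 2t³ + t² + t + 1).
Reduced: 2t⁴ + t³ + 2t + 1.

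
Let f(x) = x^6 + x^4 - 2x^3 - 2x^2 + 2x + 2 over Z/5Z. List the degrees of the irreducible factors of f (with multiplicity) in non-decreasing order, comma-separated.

Roots in Z/5Z: f(0) = 2; f(1) = 2; f(2) = 2; f(3) = 1; f(4) = 2.
Complete factorization: f(x) = (x^2 - 2x - 1)·(x^4 + 2x^3 + x^2 + 2x - 2).
Factor degrees with multiplicity: 2 + 4 = 6.

2, 4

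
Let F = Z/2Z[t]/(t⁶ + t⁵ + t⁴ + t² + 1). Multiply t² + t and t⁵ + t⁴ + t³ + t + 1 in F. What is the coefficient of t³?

Multiply in Z/2Z[t]: (t² + t)·(t⁵ + t⁴ + t³ + t + 1) = t⁷ + t⁴ + t³ + t.
Reduce using t⁶ ≡ t⁵ + t⁴ + t² + 1 (mod t⁶ + t⁵ + t⁴ + t² + 1).
Reduced: t² + 1.

0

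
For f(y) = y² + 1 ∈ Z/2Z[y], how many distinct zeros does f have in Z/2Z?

Evaluate at each of the 2 elements of Z/2Z:
f(0) = 1; f(1) = 0 → root.
Roots: {1}.

1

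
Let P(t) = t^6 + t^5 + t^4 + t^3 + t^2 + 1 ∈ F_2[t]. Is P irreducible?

Check for roots in F_2: P(0) = 1; P(1) = 0 → root.
P(1) = 0, so (t − 1) divides P(t); P is reducible.

No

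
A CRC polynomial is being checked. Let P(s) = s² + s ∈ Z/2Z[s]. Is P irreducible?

Check for roots in Z/2Z: P(0) = 0 → root; P(1) = 0 → root.
P(0) = 0, so (s) divides P(s); P is reducible.

No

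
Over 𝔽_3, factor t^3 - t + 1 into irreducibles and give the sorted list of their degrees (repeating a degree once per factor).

3

Write h(t) = t^3 - t + 1.
Roots in 𝔽_3: h(0) = 1; h(1) = 1; h(2) = 1.
Complete factorization: h(t) = (t^3 - t + 1).
Factor degrees with multiplicity: 3 = 3.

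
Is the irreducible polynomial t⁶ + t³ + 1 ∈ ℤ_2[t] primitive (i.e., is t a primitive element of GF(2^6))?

Write f(t) = t⁶ + t³ + 1.
|GF(2^6)^×| = 2^6 − 1 = 63. Prime factorization: 63 = 3^2·7.
f is primitive ⇔ t has order 63 in GF(2)[t]/(f), i.e. t^(63/q) ≠ 1 for each prime q | 63.
t^(21) mod f = t³.
t^(9) mod f = 1
Since t^(9) = 1, the order of t divides 9 < 63; not primitive.

No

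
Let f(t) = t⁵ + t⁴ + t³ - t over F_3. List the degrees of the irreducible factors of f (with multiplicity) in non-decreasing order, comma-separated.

Roots in F_3: f(0) = 0 → root; f(1) = 2; f(2) = 0 → root.
Linear factors from roots: (t), (t + 1).
Complete factorization: f(t) = (t)·(t + 1)^2·(t² - t - 1).
Factor degrees with multiplicity: 1 + 1 + 1 + 2 = 5.

1, 1, 1, 2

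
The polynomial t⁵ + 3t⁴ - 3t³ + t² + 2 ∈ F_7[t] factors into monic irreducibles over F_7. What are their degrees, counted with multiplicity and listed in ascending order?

2, 3

Write h(t) = t⁵ + 3t⁴ - 3t³ + t² + 2.
Complete factorization: h(t) = (t² + t + 3)·(t³ + 2t² - t + 3).
Factor degrees with multiplicity: 2 + 3 = 5.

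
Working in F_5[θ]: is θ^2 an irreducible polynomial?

Write h(θ) = θ^2.
Check for roots in F_5: h(0) = 0 → root; h(1) = 1; h(2) = 4; h(3) = 4; h(4) = 1.
h(0) = 0, so (θ) divides h(θ); h is reducible.

No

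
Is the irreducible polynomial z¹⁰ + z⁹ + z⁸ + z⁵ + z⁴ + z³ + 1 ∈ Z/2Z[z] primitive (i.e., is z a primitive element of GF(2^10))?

Yes

Write f(z) = z¹⁰ + z⁹ + z⁸ + z⁵ + z⁴ + z³ + 1.
|GF(2^10)^×| = 2^10 − 1 = 1023. Prime factorization: 1023 = 3·11·31.
f is primitive ⇔ z has order 1023 in GF(2)[z]/(f), i.e. z^(1023/q) ≠ 1 for each prime q | 1023.
z^(341) mod f = z⁹ + z⁸ + z⁷ + z⁵ + z + 1.
z^(93) mod f = z⁹ + z⁸ + z⁷ + z³ + z² + 1.
z^(33) mod f = z⁷ + z² + 1.
None equal 1, so z has full order 1023; f is primitive.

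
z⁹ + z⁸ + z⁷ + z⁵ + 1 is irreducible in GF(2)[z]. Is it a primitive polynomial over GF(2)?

Write f(z) = z⁹ + z⁸ + z⁷ + z⁵ + 1.
|GF(2^9)^×| = 2^9 − 1 = 511. Prime factorization: 511 = 7·73.
f is primitive ⇔ z has order 511 in GF(2)[z]/(f), i.e. z^(511/q) ≠ 1 for each prime q | 511.
z^(73) mod f = 1
z^(7) mod f = z⁷.
Since z^(73) = 1, the order of z divides 73 < 511; not primitive.

No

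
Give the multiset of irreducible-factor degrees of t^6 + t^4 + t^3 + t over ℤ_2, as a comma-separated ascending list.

1, 1, 1, 1, 2

Write h(t) = t^6 + t^4 + t^3 + t.
Roots in ℤ_2: h(0) = 0 → root; h(1) = 0 → root.
Linear factors from roots: (t), (t + 1).
Complete factorization: h(t) = (t)·(t + 1)^3·(t^2 + t + 1).
Factor degrees with multiplicity: 1 + 1 + 1 + 1 + 2 = 6.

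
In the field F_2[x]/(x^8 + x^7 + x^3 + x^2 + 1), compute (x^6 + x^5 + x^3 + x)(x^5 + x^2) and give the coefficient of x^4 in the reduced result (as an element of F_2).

Multiply in F_2[x]: (x^6 + x^5 + x^3 + x)·(x^5 + x^2) = x^11 + x^10 + x^7 + x^6 + x^5 + x^3.
Reduce using x^8 ≡ x^7 + x^3 + x^2 + 1 (mod x^8 + x^7 + x^3 + x^2 + 1).
Reduced: x^7.

0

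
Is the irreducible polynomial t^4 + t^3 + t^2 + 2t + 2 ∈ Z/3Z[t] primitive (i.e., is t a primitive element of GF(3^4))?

Write f(t) = t^4 + t^3 + t^2 + 2t + 2.
|GF(3^4)^×| = 3^4 − 1 = 80. Prime factorization: 80 = 2^4·5.
f is primitive ⇔ t has order 80 in GF(3)[t]/(f), i.e. t^(80/q) ≠ 1 for each prime q | 80.
t^(40) mod f = 2.
t^(16) mod f = 2t^3 + 1.
None equal 1, so t has full order 80; f is primitive.

Yes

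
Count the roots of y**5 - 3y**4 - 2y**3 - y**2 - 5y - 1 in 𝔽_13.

2

Write f(y) = y**5 - 3y**4 - 2y**3 - y**2 - 5y - 1.
Evaluate at each of the 13 elements of 𝔽_13:
f(0) = 12; f(1) = 2; f(2) = 5; f(3) = 12; f(4) = 0 → root; f(5) = 0 → root; f(6) = 9; f(7) = 6; f(8) = 7; f(9) = 3; f(10) = 2; f(11) = 6; f(12) = 1.
Roots: {4, 5}.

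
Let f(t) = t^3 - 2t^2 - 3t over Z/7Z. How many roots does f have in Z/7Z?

Evaluate at each of the 7 elements of Z/7Z:
f(0) = 0 → root; f(1) = 3; f(2) = 1; f(3) = 0 → root; f(4) = 6; f(5) = 4; f(6) = 0 → root.
Roots: {0, 3, 6}.

3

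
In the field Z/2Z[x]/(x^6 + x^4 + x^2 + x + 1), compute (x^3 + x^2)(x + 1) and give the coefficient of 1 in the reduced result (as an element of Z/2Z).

Multiply in Z/2Z[x]: (x^3 + x^2)·(x + 1) = x^4 + x^2.
Reduced: x^4 + x^2.

0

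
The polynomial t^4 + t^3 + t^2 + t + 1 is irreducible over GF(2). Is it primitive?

Write f(t) = t^4 + t^3 + t^2 + t + 1.
|GF(2^4)^×| = 2^4 − 1 = 15. Prime factorization: 15 = 3·5.
f is primitive ⇔ t has order 15 in GF(2)[t]/(f), i.e. t^(15/q) ≠ 1 for each prime q | 15.
t^(5) mod f = 1
t^(3) mod f = t^3.
Since t^(5) = 1, the order of t divides 5 < 15; not primitive.

No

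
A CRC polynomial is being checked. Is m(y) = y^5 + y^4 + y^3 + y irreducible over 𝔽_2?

Check for roots in 𝔽_2: m(0) = 0 → root; m(1) = 0 → root.
m(0) = 0, so (y) divides m(y); m is reducible.

No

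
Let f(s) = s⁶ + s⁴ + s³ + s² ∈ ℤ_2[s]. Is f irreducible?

No

Check for roots in ℤ_2: f(0) = 0 → root; f(1) = 0 → root.
f(0) = 0, so (s) divides f(s); f is reducible.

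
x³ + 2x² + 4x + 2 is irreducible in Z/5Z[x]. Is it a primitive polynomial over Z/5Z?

Write f(x) = x³ + 2x² + 4x + 2.
|GF(5^3)^×| = 5^3 − 1 = 124. Prime factorization: 124 = 2^2·31.
f is primitive ⇔ x has order 124 in GF(5)[x]/(f), i.e. x^(124/q) ≠ 1 for each prime q | 124.
x^(62) mod f = 4.
x^(4) mod f = x + 4.
None equal 1, so x has full order 124; f is primitive.

Yes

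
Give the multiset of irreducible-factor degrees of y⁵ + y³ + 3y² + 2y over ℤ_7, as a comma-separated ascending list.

Write h(y) = y⁵ + y³ + 3y² + 2y.
Linear factors from roots: (y), (y + 6), (y + 5).
Complete factorization: h(y) = (y)·(y + 5)·(y + 6)·(y² + 3y + 1).
Factor degrees with multiplicity: 1 + 1 + 1 + 2 = 5.

1, 1, 1, 2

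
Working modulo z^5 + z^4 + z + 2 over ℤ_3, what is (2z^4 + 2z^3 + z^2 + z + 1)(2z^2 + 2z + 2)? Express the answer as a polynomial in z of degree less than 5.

2z^3 + 2z^2 + z

Multiply in ℤ_3[z]: (2z^4 + 2z^3 + z^2 + z + 1)·(2z^2 + 2z + 2) = z^6 + 2z^5 + z^4 + 2z^3 + z + 2.
Reduce using z^5 ≡ 2z^4 + 2z + 1 (mod z^5 + z^4 + z + 2).
Reduced: 2z^3 + 2z^2 + z.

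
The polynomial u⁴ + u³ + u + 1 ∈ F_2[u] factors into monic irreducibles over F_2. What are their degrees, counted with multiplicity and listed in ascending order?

1, 1, 2

Write g(u) = u⁴ + u³ + u + 1.
Roots in F_2: g(0) = 1; g(1) = 0 → root.
Linear factors from roots: (u + 1).
Complete factorization: g(u) = (u + 1)^2·(u² + u + 1).
Factor degrees with multiplicity: 1 + 1 + 2 = 4.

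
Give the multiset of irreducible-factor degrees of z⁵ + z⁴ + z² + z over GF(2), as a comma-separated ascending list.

Write g(z) = z⁵ + z⁴ + z² + z.
Roots in GF(2): g(0) = 0 → root; g(1) = 0 → root.
Linear factors from roots: (z), (z + 1).
Complete factorization: g(z) = (z)·(z + 1)^2·(z² + z + 1).
Factor degrees with multiplicity: 1 + 1 + 1 + 2 = 5.

1, 1, 1, 2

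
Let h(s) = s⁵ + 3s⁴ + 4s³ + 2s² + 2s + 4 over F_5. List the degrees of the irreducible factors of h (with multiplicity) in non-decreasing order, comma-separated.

5

Roots in F_5: h(0) = 4; h(1) = 1; h(2) = 3; h(3) = 2; h(4) = 2.
Complete factorization: h(s) = (s⁵ + 3s⁴ + 4s³ + 2s² + 2s + 4).
Factor degrees with multiplicity: 5 = 5.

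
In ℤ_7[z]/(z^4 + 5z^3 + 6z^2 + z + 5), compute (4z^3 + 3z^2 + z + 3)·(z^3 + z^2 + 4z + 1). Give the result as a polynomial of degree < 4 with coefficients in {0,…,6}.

Multiply in ℤ_7[z]: (4z^3 + 3z^2 + z + 3)·(z^3 + z^2 + 4z + 1) = 4z^6 + 6z^4 + 6z^3 + 3z^2 + 6z + 3.
Reduce using z^4 ≡ 2z^3 + z^2 + 6z + 2 (mod z^4 + 5z^3 + 6z^2 + z + 5).
Reduced: 6z^3 + z^2 + 3z + 6.

6z^3 + z^2 + 3z + 6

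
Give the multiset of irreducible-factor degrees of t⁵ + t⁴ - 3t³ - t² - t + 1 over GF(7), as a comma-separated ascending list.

Write h(t) = t⁵ + t⁴ - 3t³ - t² - t + 1.
Linear factors from roots: (t + 2).
Complete factorization: h(t) = (t + 2)·(t⁴ - t³ - t² + t - 3).
Factor degrees with multiplicity: 1 + 4 = 5.

1, 4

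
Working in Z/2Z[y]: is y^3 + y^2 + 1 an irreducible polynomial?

Yes

Write P(y) = y^3 + y^2 + 1.
Check for roots in Z/2Z: P(0) = 1; P(1) = 1.
No roots. A degree-3 polynomial over a field with no linear factor is irreducible.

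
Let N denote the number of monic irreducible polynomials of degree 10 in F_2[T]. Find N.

The number of monic irreducibles of degree 10 over GF(2) is (1/10)·Σ_{d∣10} μ(10/d) 2^d.
Divisors of 10: 1, 2, 5, 10; μ(10/d) for each: 1, -1, -1, 1.
Σ = 2^1 − 2^2 − 2^5 + 2^10 = 990.
N = 990/10 = 99.

99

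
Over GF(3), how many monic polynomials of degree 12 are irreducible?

By the necklace-counting formula, N_3(12) = (1/12) Σ_{d|12} μ(12/d)·3^d.
Divisors of 12: 1, 2, 3, 4, 6, 12; μ(12/d) for each: 0, 1, 0, -1, -1, 1.
Σ = 3^2 − 3^4 − 3^6 + 3^12 = 530640.
N = 530640/12 = 44220.

44220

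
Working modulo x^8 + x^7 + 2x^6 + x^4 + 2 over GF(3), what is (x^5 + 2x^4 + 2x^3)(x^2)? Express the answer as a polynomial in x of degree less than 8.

x^7 + 2x^6 + 2x^5

Multiply in GF(3)[x]: (x^5 + 2x^4 + 2x^3)·(x^2) = x^7 + 2x^6 + 2x^5.
Reduced: x^7 + 2x^6 + 2x^5.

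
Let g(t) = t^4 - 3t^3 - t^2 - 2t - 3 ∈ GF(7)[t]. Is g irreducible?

Yes

Check for roots in GF(7): g(0) = 4; g(1) = 6; g(2) = 2; g(3) = 3; g(4) = 2; g(5) = 2; g(6) = 2.
No roots, so no linear factors.
Degree-2 irreducible divisors: test the 21 monic irreducibles of degree 2 over GF(7).
None of them divide g (all give nonzero remainder).
No irreducible factor of degree ≤ 2 exists, so g is irreducible over GF(7).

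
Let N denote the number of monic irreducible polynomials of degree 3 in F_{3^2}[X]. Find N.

The number of monic irreducibles of degree 3 over GF(9) is (1/3)·Σ_{d∣3} μ(3/d) 9^d.
Divisors of 3: 1, 3; μ(3/d) for each: -1, 1.
Σ = − 9^1 + 9^3 = 720.
N = 720/3 = 240.

240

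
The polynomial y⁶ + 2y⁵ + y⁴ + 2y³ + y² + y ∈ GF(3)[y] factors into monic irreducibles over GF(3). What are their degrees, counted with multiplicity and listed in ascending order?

1, 2, 3

Write h(y) = y⁶ + 2y⁵ + y⁴ + 2y³ + y² + y.
Roots in GF(3): h(0) = 0 → root; h(1) = 2; h(2) = 1.
Linear factors from roots: (y).
Complete factorization: h(y) = (y)·(y² + y + 2)·(y³ + y² + y + 2).
Factor degrees with multiplicity: 1 + 2 + 3 = 6.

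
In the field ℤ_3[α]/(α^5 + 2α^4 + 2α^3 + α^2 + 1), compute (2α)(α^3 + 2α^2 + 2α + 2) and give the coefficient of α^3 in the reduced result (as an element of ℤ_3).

Multiply in ℤ_3[α]: (2α)·(α^3 + 2α^2 + 2α + 2) = 2α^4 + α^3 + α^2 + α.
Reduced: 2α^4 + α^3 + α^2 + α.

1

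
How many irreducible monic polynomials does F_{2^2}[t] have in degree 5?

204

Gauss's count: N_{4}(5) = (1/5) Σ_{d|5} μ(5/d)·4^d.
Divisors of 5: 1, 5; μ(5/d) for each: -1, 1.
Σ = − 4^1 + 4^5 = 1020.
N = 1020/5 = 204.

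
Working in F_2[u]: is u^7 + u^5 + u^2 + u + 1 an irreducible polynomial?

Write g(u) = u^7 + u^5 + u^2 + u + 1.
Check for roots in F_2: g(0) = 1; g(1) = 1.
No roots, so no linear factors.
Monic irreducibles of degree 2 over GF(2): u^2 + u + 1.
None of them divide g (all give nonzero remainder).
Monic irreducibles of degree 3 over GF(2): u^3 + u + 1, u^3 + u^2 + 1.
None of them divide g (all give nonzero remainder).
No irreducible factor of degree ≤ 3 exists, so g is irreducible over GF(2).

Yes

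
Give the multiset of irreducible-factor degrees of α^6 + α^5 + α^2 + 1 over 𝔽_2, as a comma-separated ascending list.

1, 2, 3

Write f(α) = α^6 + α^5 + α^2 + 1.
Roots in 𝔽_2: f(0) = 1; f(1) = 0 → root.
Linear factors from roots: (α + 1).
Complete factorization: f(α) = (α + 1)·(α^2 + α + 1)·(α^3 + α^2 + 1).
Factor degrees with multiplicity: 1 + 2 + 3 = 6.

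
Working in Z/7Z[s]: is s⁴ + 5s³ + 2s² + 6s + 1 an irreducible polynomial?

Write m(s) = s⁴ + 5s³ + 2s² + 6s + 1.
Check for roots in Z/7Z: m(0) = 1; m(1) = 1; m(2) = 0 → root; m(3) = 1; m(4) = 3; m(5) = 1; m(6) = 0 → root.
m(2) = 0, so (s − 2) divides m(s); m is reducible.

No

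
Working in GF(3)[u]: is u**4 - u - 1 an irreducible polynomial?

Write f(u) = u**4 - u - 1.
Check for roots in GF(3): f(0) = 2; f(1) = 2; f(2) = 1.
No roots, so no linear factors.
Monic irreducibles of degree 2 over GF(3): u**2 + 1, u**2 + u - 1, u**2 - u - 1.
None of them divide f (all give nonzero remainder).
No irreducible factor of degree ≤ 2 exists, so f is irreducible over GF(3).

Yes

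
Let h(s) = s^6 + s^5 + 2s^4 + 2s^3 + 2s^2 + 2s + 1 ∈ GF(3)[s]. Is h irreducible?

Yes

Check for roots in GF(3): h(0) = 1; h(1) = 2; h(2) = 1.
No roots, so no linear factors.
Monic irreducibles of degree 2 over GF(3): s^2 + 1, s^2 + s + 2, s^2 + 2s + 2.
None of them divide h (all give nonzero remainder).
Degree-3 irreducible divisors: test the 8 monic irreducibles of degree 3 over GF(3).
None of them divide h (all give nonzero remainder).
No irreducible factor of degree ≤ 3 exists, so h is irreducible over GF(3).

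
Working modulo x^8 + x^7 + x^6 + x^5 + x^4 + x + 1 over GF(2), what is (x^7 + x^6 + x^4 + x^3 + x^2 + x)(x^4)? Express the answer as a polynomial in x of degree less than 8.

Multiply in GF(2)[x]: (x^7 + x^6 + x^4 + x^3 + x^2 + x)·(x^4) = x^11 + x^10 + x^8 + x^7 + x^6 + x^5.
Reduce using x^8 ≡ x^7 + x^6 + x^5 + x^4 + x + 1 (mod x^8 + x^7 + x^6 + x^5 + x^4 + x + 1).
Reduced: x^6 + x^5 + x^3 + x^2 + 1.

x^6 + x^5 + x^3 + x^2 + 1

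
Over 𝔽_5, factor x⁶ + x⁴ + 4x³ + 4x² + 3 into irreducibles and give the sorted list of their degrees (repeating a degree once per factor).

Write h(x) = x⁶ + x⁴ + 4x³ + 4x² + 3.
Roots in 𝔽_5: h(0) = 3; h(1) = 3; h(2) = 1; h(3) = 2; h(4) = 0 → root.
Linear factors from roots: (x + 1).
Complete factorization: h(x) = (x + 1)·(x² + 2x + 3)·(x³ + 2x² + 1).
Factor degrees with multiplicity: 1 + 2 + 3 = 6.

1, 2, 3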